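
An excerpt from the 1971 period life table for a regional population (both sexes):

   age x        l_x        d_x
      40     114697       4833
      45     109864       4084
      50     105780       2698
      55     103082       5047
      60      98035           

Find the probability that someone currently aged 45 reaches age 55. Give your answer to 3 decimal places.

We want 10p45 = l_55/l_45.
The conditional survival probability is l_55/l_45 = 103082/109864 = 0.938269.

0.938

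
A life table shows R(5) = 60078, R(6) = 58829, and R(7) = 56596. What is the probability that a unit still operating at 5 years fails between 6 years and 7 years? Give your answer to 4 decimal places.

This is the probability of reaching 6 but not 7, conditional on being operational at 5: (R(6) − R(7)) / R(5).
= (58829 − 56596) / 60078 = 2233 / 60078 = 0.037168.

0.0372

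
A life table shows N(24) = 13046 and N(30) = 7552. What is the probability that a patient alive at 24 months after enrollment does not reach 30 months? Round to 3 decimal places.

P(die before 30 | alive at 24) = 1 − N(30)/N(24) = 1 − 7552/13046 = (5494)/13046 = 0.421125.

0.421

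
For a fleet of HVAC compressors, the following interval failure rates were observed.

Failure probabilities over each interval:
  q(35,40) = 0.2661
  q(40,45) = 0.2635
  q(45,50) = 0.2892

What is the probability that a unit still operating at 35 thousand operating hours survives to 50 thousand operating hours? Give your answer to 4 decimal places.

0.3842

Survival from 35 to 50 is the product of surviving each interval: (1 − 0.2661) × (1 − 0.2635) × (1 − 0.2892).
= 0.7339 × 0.7365 × 0.7108 = 0.384200.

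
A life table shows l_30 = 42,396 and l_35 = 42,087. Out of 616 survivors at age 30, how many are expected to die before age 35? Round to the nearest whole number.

4

The relevant probability is 1 − 42,087/42,396 = 0.007288.
Expected number = 616 × 0.007288 = 4.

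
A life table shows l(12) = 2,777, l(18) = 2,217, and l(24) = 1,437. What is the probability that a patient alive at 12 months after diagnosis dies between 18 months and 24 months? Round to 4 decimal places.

0.2809

This is the probability of reaching 18 but not 24, conditional on being alive at 12: (l(18) − l(24)) / l(12).
= (2,217 − 1,437) / 2,777 = 780 / 2,777 = 0.280879.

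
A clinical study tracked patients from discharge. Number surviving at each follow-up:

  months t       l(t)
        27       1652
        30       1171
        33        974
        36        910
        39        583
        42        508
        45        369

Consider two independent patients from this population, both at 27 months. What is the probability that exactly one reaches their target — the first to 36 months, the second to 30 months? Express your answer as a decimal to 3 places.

p₁ = l(36)/l(27) = 910/1652 = 0.550847; p₂ = l(30)/l(27) = 1171/1652 = 0.708838.
P(exactly one) = p₁(1−p₂) + (1−p₁)p₂ = 0.160386 + 0.318377 = 0.478762.

0.479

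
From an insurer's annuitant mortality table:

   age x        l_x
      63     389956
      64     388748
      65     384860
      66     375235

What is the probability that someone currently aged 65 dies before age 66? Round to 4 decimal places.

0.0250

P(die before 66 | alive at 65) = 1 − l_66/l_65 = 1 − 375235/384860 = (9625)/384860 = 0.025009.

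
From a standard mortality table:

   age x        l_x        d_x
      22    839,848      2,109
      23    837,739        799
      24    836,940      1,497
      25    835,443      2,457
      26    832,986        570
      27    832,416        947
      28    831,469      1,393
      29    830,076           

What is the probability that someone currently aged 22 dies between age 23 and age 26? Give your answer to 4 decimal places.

0.0057

This is the probability of reaching 23 but not 26, conditional on being alive at 22: (l_23 − l_26) / l_22.
= (837,739 − 832,986) / 839,848 = 4,753 / 839,848 = 0.005659.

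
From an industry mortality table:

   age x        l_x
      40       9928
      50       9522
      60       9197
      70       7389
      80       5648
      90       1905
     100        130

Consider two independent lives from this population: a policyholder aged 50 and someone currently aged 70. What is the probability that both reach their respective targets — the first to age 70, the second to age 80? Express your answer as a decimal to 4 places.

0.5932

p₁ = l_70/l_50 = 7389/9522 = 0.775992; p₂ = l_80/l_70 = 5648/7389 = 0.764379.
P(both) = p₁ × p₂ = 0.775992 × 0.764379 = 0.593152.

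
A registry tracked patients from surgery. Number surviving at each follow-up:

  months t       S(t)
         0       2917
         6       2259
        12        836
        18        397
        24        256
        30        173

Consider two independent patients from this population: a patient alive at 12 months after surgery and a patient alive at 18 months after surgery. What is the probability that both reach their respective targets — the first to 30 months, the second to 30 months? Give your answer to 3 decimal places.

p₁ = S(30)/S(12) = 173/836 = 0.206938; p₂ = S(30)/S(18) = 173/397 = 0.435768.
P(both) = p₁ × p₂ = 0.206938 × 0.435768 = 0.090177.

0.090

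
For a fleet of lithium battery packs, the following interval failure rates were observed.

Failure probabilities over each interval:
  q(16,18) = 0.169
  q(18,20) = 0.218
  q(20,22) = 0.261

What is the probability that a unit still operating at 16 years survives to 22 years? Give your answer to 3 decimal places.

0.480

Chaining the interval survival probabilities: (1 − 0.169) × (1 − 0.218) × (1 − 0.261).
= 0.831 × 0.782 × 0.739 = 0.480233.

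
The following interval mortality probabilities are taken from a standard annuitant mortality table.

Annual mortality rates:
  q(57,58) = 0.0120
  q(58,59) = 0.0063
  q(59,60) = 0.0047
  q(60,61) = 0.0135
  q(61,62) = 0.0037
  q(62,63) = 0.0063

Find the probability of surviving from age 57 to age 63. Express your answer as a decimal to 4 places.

Survival from 57 to 63 is the product of surviving each interval: (1 − 0.0120) × (1 − 0.0063) × (1 − 0.0047) × (1 − 0.0135) × (1 − 0.0037) × (1 − 0.0063).
= 0.9880 × 0.9937 × 0.9953 × 0.9865 × 0.9963 × 0.9937 = 0.954352.

0.9544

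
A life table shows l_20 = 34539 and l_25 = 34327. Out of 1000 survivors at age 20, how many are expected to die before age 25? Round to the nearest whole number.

The relevant probability is 1 − 34327/34539 = 0.006138.
Expected number = 1000 × 0.006138 = 6.

6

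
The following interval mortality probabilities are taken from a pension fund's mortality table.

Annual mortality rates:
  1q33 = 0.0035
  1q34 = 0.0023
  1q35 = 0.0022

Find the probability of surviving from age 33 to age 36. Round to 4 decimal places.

3p33 = (1 − 0.0035) × (1 − 0.0023) × (1 − 0.0022).
= 0.9965 × 0.9977 × 0.9978 = 0.992021.

0.9920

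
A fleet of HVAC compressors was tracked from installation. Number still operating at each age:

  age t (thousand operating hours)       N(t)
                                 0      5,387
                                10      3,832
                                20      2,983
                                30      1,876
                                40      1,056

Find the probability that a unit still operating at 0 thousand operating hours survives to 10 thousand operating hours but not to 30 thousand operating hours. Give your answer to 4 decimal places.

This is the probability of reaching 10 but not 30, conditional on being operational at 0: (N(10) − N(30)) / N(0).
= (3,832 − 1,876) / 5,387 = 1,956 / 5,387 = 0.363096.

0.3631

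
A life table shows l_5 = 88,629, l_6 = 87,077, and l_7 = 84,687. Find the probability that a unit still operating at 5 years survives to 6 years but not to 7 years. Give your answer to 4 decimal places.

0.0270

This is the probability of reaching 6 but not 7, conditional on being operational at 5: (l_6 − l_7) / l_5.
= (87,077 − 84,687) / 88,629 = 2,390 / 88,629 = 0.026966.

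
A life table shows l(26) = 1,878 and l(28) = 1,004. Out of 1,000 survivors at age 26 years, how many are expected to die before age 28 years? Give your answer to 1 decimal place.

465.4

The relevant probability is 1 − 1,004/1,878 = 0.465389.
Expected number = 1,000 × 0.465389 = 465.4.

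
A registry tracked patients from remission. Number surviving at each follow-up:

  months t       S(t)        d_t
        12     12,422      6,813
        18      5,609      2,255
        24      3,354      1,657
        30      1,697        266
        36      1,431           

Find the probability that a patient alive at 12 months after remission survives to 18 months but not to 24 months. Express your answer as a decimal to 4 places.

This is the probability of reaching 18 but not 24, conditional on being alive at 12: (S(18) − S(24)) / S(12).
= (5,609 − 3,354) / 12,422 = 2,255 / 12,422 = 0.181533.

0.1815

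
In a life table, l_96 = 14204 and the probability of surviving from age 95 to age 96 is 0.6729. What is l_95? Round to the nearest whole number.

21109

l_95 = l_96 / p = 14204 / 0.6729 = 21109.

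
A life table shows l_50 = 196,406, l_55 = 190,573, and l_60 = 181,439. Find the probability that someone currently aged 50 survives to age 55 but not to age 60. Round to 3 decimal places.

This is the probability of reaching 55 but not 60, conditional on being alive at 50: (l_55 − l_60) / l_50.
= (190,573 − 181,439) / 196,406 = 9,134 / 196,406 = 0.046506.

0.047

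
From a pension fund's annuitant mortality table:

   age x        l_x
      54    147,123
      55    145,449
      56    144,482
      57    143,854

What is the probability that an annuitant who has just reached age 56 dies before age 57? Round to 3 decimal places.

P(die before 57 | alive at 56) = 1 − l_57/l_56 = 1 − 143,854/144,482 = (628)/144,482 = 0.004347.

0.004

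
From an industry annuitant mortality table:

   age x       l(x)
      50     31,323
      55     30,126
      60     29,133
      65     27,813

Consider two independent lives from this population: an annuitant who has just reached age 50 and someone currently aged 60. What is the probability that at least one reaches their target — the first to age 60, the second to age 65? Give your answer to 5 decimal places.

p₁ = l(60)/l(50) = 29,133/31,323 = 0.930083; p₂ = l(65)/l(60) = 27,813/29,133 = 0.954691.
P(at least one) = 1 − (1−p₁)(1−p₂) = 1 − 0.069917 × 0.045309 = 0.996832.

0.99683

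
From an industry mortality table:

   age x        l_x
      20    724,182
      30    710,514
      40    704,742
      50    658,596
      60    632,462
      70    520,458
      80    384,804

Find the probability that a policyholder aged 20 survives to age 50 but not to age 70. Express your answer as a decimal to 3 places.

We want 30|20q20 = (l_50 − l_70)/l_20.
This is the probability of reaching 50 but not 70, conditional on being alive at 20: (l_50 − l_70) / l_20.
= (658,596 − 520,458) / 724,182 = 138,138 / 724,182 = 0.190750.

0.191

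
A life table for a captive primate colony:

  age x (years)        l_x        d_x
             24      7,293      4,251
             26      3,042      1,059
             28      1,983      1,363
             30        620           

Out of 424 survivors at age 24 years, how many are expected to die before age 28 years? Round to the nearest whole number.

The relevant probability is 1 − 1,983/7,293 = 0.728095.
Expected number = 424 × 0.728095 = 309.

309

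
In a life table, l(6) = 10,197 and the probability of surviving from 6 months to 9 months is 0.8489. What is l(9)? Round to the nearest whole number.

8656

l(9) = l(6) × p = 10,197 × 0.8489 = 8656.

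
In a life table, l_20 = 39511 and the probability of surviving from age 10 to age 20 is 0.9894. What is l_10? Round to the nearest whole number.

l_10 = l_20 / p = 39511 / 0.9894 = 39934.

39934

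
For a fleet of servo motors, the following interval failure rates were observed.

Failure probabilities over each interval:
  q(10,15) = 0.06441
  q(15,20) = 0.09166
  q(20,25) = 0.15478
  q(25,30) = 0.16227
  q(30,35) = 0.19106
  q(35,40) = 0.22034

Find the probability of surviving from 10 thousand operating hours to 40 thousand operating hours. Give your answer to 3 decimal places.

Survival from 10 to 40 is the product of surviving each interval: (1 − 0.06441) × (1 − 0.09166) × (1 − 0.15478) × (1 − 0.16227) × (1 − 0.19106) × (1 − 0.22034).
= 0.93559 × 0.90834 × 0.84522 × 0.83773 × 0.80894 × 0.77966 = 0.379515.

0.380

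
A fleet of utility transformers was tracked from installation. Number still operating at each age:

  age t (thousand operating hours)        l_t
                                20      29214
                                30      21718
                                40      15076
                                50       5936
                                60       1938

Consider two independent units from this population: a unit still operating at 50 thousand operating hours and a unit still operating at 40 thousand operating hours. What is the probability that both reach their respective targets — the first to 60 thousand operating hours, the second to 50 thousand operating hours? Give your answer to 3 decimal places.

p₁ = l_60/l_50 = 1938/5936 = 0.326482; p₂ = l_50/l_40 = 5936/15076 = 0.393738.
P(both) = p₁ × p₂ = 0.326482 × 0.393738 = 0.128548.

0.129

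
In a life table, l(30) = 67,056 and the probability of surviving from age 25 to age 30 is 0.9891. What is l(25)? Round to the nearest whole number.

67795

l(25) = l(30) / p = 67,056 / 0.9891 = 67795.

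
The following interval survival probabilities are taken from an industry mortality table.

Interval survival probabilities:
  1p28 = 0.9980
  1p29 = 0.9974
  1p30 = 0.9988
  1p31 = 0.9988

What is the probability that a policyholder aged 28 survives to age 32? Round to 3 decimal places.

The overall survival probability is 0.9980 × 0.9974 × 0.9988 × 0.9988.
= 0.993018.

0.993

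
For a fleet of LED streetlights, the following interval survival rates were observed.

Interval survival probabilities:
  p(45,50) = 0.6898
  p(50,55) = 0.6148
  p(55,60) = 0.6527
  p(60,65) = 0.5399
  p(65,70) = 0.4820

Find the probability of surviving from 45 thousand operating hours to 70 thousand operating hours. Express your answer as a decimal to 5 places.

Chaining the interval survival probabilities: 0.6898 × 0.6148 × 0.6527 × 0.5399 × 0.4820.
= 0.072033.

0.07203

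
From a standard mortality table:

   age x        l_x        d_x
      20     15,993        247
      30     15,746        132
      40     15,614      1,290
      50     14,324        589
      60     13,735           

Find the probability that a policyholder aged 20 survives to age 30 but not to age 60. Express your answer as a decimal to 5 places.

We want 10|30q20 = (l_30 − l_60)/l_20.
This is the probability of reaching 30 but not 60, conditional on being alive at 20: (l_30 − l_60) / l_20.
= (15,746 − 13,735) / 15,993 = 2,011 / 15,993 = 0.125743.

0.12574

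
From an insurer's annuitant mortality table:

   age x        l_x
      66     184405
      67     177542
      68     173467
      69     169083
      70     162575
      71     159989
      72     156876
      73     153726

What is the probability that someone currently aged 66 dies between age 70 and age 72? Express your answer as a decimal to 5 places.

We want 4|2q66 = (l_70 − l_72)/l_66.
This is the probability of reaching 70 but not 72, conditional on being alive at 66: (l_70 − l_72) / l_66.
= (162575 − 156876) / 184405 = 5699 / 184405 = 0.030905.

0.03090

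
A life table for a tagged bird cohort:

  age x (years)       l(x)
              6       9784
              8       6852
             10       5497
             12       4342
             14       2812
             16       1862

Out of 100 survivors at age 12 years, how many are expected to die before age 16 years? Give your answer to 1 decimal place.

The relevant probability is 1 − 1862/4342 = 0.571165.
Expected number = 100 × 0.571165 = 57.1.

57.1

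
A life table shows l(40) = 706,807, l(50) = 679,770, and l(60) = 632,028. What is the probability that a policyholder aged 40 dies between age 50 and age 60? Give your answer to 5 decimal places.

0.06755

This is the probability of reaching 50 but not 60, conditional on being alive at 40: (l(50) − l(60)) / l(40).
= (679,770 − 632,028) / 706,807 = 47,742 / 706,807 = 0.067546.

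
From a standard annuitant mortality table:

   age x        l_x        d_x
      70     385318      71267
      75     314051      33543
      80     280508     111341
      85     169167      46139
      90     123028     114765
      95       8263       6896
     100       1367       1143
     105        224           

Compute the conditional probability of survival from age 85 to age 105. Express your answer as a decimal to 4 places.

0.0013

The conditional survival probability is l_105/l_85 = 224/169167 = 0.001324.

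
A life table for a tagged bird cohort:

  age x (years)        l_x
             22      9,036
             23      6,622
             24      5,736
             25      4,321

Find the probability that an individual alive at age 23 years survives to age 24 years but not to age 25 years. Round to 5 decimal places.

0.21368

This is the probability of reaching 24 but not 25, conditional on being alive at 23: (l_24 − l_25) / l_23.
= (5,736 − 4,321) / 6,622 = 1,415 / 6,622 = 0.213682.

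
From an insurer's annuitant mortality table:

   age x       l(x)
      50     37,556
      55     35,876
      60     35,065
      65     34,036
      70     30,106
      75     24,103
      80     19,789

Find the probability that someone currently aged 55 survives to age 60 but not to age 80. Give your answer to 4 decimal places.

This is the probability of reaching 60 but not 80, conditional on being alive at 55: (l(60) − l(80)) / l(55).
= (35,065 − 19,789) / 35,876 = 15,276 / 35,876 = 0.425800.

0.4258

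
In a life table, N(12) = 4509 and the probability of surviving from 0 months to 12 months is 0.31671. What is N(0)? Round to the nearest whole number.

14237

N(0) = N(12) / p = 4509 / 0.31671 = 14237.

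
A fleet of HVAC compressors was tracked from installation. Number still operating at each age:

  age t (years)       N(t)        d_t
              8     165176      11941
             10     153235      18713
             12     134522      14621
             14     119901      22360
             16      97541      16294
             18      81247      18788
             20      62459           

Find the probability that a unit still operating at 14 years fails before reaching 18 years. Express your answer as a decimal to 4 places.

P(fail before 18 | operational at 14) = 1 − N(18)/N(14) = 1 − 81247/119901 = (38654)/119901 = 0.322383.

0.3224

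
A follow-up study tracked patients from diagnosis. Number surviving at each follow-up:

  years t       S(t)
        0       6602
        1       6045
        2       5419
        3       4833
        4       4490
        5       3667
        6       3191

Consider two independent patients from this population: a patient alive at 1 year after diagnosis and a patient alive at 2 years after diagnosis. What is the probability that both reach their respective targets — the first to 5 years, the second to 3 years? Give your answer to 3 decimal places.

0.541

p₁ = S(5)/S(1) = 3667/6045 = 0.606617; p₂ = S(3)/S(2) = 4833/5419 = 0.891862.
P(both) = p₁ × p₂ = 0.606617 × 0.891862 = 0.541019.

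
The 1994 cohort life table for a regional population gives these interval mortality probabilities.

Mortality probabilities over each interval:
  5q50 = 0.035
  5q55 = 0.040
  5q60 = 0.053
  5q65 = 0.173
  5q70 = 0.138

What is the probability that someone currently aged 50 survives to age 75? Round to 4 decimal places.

Survival from 50 to 75 is the product of surviving each interval: (1 − 0.035) × (1 − 0.040) × (1 − 0.053) × (1 − 0.173) × (1 − 0.138).
= 0.965 × 0.960 × 0.947 × 0.827 × 0.862 = 0.625405.

0.6254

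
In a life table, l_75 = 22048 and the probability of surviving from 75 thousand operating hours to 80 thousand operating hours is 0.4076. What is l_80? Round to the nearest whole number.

l_80 = l_75 × p = 22048 × 0.4076 = 8987.

8987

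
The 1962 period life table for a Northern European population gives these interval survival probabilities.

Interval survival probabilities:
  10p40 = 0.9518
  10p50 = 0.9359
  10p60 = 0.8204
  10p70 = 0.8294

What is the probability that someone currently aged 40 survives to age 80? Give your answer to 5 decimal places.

0.60613

Chaining the interval survival probabilities: 0.9518 × 0.9359 × 0.8204 × 0.8294.
= 0.606129.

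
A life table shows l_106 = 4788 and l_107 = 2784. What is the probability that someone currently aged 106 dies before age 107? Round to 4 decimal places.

P(die before 107 | alive at 106) = 1 − l_107/l_106 = 1 − 2784/4788 = (2004)/4788 = 0.418546.

0.4185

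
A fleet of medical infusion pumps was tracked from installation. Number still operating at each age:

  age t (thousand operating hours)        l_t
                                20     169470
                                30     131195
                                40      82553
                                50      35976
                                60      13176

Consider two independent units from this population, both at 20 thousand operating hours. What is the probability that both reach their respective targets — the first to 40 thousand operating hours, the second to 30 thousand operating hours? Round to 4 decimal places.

p₁ = l_40/l_20 = 82553/169470 = 0.487125; p₂ = l_30/l_20 = 131195/169470 = 0.774149.
P(both) = p₁ × p₂ = 0.487125 × 0.774149 = 0.377107.

0.3771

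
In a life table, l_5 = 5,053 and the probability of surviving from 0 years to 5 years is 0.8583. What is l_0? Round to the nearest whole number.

5887

l_0 = l_5 / p = 5,053 / 0.8583 = 5887.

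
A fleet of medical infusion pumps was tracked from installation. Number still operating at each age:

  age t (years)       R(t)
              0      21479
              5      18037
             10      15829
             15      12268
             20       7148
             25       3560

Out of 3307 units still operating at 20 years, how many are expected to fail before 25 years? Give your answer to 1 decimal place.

1660.0

The relevant probability is 1 − 3560/7148 = 0.501959.
Expected number = 3307 × 0.501959 = 1660.0.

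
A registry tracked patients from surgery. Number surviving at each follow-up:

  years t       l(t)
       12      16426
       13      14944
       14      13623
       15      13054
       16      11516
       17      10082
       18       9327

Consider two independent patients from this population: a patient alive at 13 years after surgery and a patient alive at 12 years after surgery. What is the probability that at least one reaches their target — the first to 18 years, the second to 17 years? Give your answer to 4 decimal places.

p₁ = l(18)/l(13) = 9327/14944 = 0.624130; p₂ = l(17)/l(12) = 10082/16426 = 0.613783.
P(at least one) = 1 − (1−p₁)(1−p₂) = 1 − 0.375870 × 0.386217 = 0.854833.

0.8548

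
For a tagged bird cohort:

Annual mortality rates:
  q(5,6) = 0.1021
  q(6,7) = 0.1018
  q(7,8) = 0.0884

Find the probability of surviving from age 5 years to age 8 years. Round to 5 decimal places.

Chaining the interval survival probabilities: (1 − 0.1021) × (1 − 0.1018) × (1 − 0.0884).
= 0.8979 × 0.8982 × 0.9116 = 0.735200.

0.73520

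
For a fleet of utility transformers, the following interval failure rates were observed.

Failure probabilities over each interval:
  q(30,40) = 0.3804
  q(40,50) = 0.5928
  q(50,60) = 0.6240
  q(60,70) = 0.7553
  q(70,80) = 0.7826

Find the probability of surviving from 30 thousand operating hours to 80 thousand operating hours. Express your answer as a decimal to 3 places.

0.005

P(survive 30→80) = (1 − 0.3804) × (1 − 0.5928) × (1 − 0.6240) × (1 − 0.7553) × (1 − 0.7826).
= 0.6196 × 0.4072 × 0.3760 × 0.2447 × 0.2174 = 0.005047.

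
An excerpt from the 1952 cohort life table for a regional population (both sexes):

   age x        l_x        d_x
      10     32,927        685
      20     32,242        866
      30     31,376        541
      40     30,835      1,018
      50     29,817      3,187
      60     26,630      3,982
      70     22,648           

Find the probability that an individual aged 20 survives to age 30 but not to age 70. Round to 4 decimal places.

This is the probability of reaching 30 but not 70, conditional on being alive at 20: (l_30 − l_70) / l_20.
= (31,376 − 22,648) / 32,242 = 8,728 / 32,242 = 0.270703.

0.2707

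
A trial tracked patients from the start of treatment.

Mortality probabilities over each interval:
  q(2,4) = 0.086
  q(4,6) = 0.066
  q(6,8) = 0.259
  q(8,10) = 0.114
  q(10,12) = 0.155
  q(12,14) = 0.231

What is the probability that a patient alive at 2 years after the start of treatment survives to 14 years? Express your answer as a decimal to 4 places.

0.3642

P(survive 2→14) = (1 − 0.086) × (1 − 0.066) × (1 − 0.259) × (1 − 0.114) × (1 − 0.155) × (1 − 0.231).
= 0.914 × 0.934 × 0.741 × 0.886 × 0.845 × 0.769 = 0.364190.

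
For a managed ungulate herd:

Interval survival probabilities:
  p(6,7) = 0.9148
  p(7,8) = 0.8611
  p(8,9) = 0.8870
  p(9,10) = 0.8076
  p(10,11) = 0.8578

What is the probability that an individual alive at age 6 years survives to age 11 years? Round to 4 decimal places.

The overall survival probability is 0.9148 × 0.8611 × 0.8870 × 0.8076 × 0.8578.
= 0.484045.

0.4840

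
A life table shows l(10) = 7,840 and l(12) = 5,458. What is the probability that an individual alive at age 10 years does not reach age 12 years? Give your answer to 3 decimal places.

0.304

P(die before 12 | alive at 10) = 1 − l(12)/l(10) = 1 − 5,458/7,840 = (2,382)/7,840 = 0.303827.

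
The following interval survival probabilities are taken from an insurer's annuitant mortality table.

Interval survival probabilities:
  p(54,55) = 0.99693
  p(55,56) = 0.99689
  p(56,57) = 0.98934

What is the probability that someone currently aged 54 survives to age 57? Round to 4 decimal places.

The overall survival probability is 0.99693 × 0.99689 × 0.98934.
= 0.983235.

0.9832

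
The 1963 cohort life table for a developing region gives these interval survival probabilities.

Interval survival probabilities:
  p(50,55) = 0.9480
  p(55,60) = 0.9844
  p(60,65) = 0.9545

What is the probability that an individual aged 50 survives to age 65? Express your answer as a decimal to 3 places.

0.891

The overall survival probability is 0.9480 × 0.9844 × 0.9545.
= 0.890750.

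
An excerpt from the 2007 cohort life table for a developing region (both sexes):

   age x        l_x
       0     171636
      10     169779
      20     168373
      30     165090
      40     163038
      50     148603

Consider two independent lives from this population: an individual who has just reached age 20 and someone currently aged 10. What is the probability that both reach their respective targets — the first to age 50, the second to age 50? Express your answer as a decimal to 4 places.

0.7725

p₁ = l_50/l_20 = 148603/168373 = 0.882582; p₂ = l_50/l_10 = 148603/169779 = 0.875273.
P(both) = p₁ × p₂ = 0.882582 × 0.875273 = 0.772500.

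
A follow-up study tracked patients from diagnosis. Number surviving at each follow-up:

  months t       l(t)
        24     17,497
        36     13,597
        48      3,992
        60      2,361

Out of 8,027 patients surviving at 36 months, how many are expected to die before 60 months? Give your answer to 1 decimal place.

6633.2

The relevant probability is 1 − 2,361/13,597 = 0.826359.
Expected number = 8,027 × 0.826359 = 6633.2.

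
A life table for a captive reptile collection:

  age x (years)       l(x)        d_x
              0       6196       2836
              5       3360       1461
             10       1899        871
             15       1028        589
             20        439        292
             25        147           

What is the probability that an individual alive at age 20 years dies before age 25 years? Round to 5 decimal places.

P(die before 25 | alive at 20) = 1 − l(25)/l(20) = 1 − 147/439 = (292)/439 = 0.665148.

0.66515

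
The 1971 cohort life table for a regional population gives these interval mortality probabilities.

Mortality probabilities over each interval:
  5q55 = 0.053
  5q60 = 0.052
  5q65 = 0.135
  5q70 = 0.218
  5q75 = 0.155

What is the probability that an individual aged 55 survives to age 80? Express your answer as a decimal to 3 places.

25p55 = (1 − 0.053) × (1 − 0.052) × (1 − 0.135) × (1 − 0.218) × (1 − 0.155).
= 0.947 × 0.948 × 0.865 × 0.782 × 0.845 = 0.513142.

0.513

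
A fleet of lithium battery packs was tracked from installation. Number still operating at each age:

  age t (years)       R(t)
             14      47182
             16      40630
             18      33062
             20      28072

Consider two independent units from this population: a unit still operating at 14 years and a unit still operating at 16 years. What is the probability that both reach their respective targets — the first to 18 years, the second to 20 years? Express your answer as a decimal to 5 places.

p₁ = R(18)/R(14) = 33062/47182 = 0.700733; p₂ = R(20)/R(16) = 28072/40630 = 0.690918.
P(both) = p₁ × p₂ = 0.700733 × 0.690918 = 0.484149.

0.48415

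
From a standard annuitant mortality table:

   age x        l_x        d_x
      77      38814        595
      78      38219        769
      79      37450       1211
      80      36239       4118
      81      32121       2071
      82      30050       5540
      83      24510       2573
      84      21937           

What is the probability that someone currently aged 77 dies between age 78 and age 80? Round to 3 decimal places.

0.051

We want 1|2q77 = (l_78 − l_80)/l_77.
This is the probability of reaching 78 but not 80, conditional on being alive at 77: (l_78 − l_80) / l_77.
= (38219 − 36239) / 38814 = 1980 / 38814 = 0.051013.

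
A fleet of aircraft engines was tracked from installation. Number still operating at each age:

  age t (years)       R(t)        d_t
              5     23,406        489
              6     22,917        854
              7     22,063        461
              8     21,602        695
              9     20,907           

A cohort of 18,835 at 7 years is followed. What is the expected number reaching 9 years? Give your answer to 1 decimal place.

17848.1

The relevant probability is 20,907/22,063 = 0.947605.
Expected number = 18,835 × 0.947605 = 17848.1.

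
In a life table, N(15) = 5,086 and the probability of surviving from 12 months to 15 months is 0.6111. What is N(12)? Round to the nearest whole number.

N(12) = N(15) / p = 5,086 / 0.6111 = 8323.

8323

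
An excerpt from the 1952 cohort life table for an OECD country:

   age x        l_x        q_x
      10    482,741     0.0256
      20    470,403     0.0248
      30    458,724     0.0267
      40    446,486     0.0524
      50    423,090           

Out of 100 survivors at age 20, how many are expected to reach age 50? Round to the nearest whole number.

The relevant probability is 423,090/470,403 = 0.899420.
Expected number = 100 × 0.899420 = 90.

90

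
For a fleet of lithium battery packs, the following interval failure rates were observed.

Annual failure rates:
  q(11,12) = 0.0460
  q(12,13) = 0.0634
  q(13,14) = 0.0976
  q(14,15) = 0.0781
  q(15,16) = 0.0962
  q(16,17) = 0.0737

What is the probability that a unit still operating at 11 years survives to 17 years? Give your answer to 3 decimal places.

0.622

Survival from 11 to 17 is the product of surviving each interval: (1 − 0.0460) × (1 − 0.0634) × (1 − 0.0976) × (1 − 0.0781) × (1 − 0.0962) × (1 − 0.0737).
= 0.9540 × 0.9366 × 0.9024 × 0.9219 × 0.9038 × 0.9263 = 0.622314.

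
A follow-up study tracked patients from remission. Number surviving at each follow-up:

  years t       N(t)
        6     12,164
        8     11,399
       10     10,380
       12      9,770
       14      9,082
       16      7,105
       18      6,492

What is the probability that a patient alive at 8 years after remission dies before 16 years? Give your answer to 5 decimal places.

P(die before 16 | alive at 8) = 1 − N(16)/N(8) = 1 − 7,105/11,399 = (4,294)/11,399 = 0.376700.

0.37670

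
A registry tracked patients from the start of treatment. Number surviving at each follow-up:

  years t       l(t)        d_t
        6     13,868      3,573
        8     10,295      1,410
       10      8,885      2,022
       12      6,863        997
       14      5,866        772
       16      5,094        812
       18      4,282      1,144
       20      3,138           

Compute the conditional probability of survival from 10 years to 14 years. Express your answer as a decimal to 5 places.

0.66021

The conditional survival probability is l(14)/l(10) = 5,866/8,885 = 0.660214.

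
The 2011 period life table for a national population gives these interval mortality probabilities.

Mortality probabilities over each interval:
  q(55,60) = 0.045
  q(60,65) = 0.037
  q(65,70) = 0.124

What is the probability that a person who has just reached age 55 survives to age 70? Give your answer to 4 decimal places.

0.8056

Chaining the interval survival probabilities: (1 − 0.045) × (1 − 0.037) × (1 − 0.124).
= 0.955 × 0.963 × 0.876 = 0.805627.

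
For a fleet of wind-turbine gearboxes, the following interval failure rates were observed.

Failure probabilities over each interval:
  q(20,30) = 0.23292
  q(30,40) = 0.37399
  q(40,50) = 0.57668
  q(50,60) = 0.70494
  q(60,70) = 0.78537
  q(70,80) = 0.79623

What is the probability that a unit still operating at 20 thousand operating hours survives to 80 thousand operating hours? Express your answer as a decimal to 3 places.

Chaining the interval survival probabilities: (1 − 0.23292) × (1 − 0.37399) × (1 − 0.57668) × (1 − 0.70494) × (1 − 0.78537) × (1 − 0.79623).
= 0.76708 × 0.62601 × 0.42332 × 0.29506 × 0.21463 × 0.20377 = 0.002623.

0.003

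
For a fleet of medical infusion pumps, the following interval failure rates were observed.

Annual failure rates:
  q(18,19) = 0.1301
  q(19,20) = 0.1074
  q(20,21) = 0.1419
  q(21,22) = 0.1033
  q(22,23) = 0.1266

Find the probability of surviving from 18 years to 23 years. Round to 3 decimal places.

P(survive 18→23) = (1 − 0.1301) × (1 − 0.1074) × (1 − 0.1419) × (1 − 0.1033) × (1 − 0.1266).
= 0.8699 × 0.8926 × 0.8581 × 0.8967 × 0.8734 = 0.521825.

0.522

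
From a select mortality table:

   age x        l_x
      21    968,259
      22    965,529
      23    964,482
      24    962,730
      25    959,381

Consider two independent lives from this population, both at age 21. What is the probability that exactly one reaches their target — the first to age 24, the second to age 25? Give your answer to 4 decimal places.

0.0148

p₁ = l_24/l_21 = 962,730/968,259 = 0.994290; p₂ = l_25/l_21 = 959,381/968,259 = 0.990831.
P(exactly one) = p₁(1−p₂) + (1−p₁)p₂ = 0.009117 + 0.005658 = 0.014774.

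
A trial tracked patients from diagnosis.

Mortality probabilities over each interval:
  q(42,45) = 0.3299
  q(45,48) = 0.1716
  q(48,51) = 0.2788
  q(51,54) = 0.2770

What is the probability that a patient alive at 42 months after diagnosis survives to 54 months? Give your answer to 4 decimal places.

P(survive 42→54) = (1 − 0.3299) × (1 − 0.1716) × (1 − 0.2788) × (1 − 0.2770).
= 0.6701 × 0.8284 × 0.7212 × 0.7230 = 0.289450.

0.2895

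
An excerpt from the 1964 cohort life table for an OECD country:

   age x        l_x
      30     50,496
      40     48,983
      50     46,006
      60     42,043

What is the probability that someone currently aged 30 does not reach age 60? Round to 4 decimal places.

P(die before 60 | alive at 30) = 1 − l_60/l_30 = 1 − 42,043/50,496 = (8,453)/50,496 = 0.167399.

0.1674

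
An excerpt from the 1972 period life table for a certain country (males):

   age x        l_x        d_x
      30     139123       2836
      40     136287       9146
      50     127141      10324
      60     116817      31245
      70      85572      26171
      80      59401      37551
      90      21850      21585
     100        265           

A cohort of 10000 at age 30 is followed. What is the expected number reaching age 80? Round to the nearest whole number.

4270

The relevant probability is 59401/139123 = 0.426968.
Expected number = 10000 × 0.426968 = 4270.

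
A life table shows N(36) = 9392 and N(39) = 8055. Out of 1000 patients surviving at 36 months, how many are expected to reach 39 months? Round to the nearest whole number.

The relevant probability is 8055/9392 = 0.857645.
Expected number = 1000 × 0.857645 = 858.

858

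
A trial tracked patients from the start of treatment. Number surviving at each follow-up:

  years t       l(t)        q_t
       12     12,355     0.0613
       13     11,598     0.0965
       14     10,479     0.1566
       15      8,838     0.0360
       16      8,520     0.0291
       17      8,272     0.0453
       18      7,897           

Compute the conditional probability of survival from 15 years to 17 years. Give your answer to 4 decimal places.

The conditional survival probability is l(17)/l(15) = 8,272/8,838 = 0.935958.

0.9360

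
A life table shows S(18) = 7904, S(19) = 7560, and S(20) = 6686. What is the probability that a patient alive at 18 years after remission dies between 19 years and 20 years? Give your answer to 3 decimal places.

0.111

This is the probability of reaching 19 but not 20, conditional on being alive at 18: (S(19) − S(20)) / S(18).
= (7560 − 6686) / 7904 = 874 / 7904 = 0.110577.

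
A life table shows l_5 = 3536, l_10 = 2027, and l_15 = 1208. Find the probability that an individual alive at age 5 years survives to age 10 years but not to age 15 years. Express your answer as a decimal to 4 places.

This is the probability of reaching 10 but not 15, conditional on being alive at 5: (l_10 − l_15) / l_5.
= (2027 − 1208) / 3536 = 819 / 3536 = 0.231618.

0.2316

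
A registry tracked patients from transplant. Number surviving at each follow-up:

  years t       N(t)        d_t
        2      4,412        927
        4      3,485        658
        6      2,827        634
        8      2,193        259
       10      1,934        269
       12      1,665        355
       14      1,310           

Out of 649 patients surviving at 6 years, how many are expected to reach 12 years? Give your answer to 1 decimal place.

382.2

The relevant probability is 1,665/2,827 = 0.588964.
Expected number = 649 × 0.588964 = 382.2.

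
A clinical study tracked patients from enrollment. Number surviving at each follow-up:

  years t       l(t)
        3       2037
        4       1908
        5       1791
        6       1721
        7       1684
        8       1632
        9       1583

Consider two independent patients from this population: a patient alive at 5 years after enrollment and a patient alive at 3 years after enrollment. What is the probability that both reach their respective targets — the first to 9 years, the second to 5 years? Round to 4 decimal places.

0.7771

p₁ = l(9)/l(5) = 1583/1791 = 0.883864; p₂ = l(5)/l(3) = 1791/2037 = 0.879234.
P(both) = p₁ × p₂ = 0.883864 × 0.879234 = 0.777123.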